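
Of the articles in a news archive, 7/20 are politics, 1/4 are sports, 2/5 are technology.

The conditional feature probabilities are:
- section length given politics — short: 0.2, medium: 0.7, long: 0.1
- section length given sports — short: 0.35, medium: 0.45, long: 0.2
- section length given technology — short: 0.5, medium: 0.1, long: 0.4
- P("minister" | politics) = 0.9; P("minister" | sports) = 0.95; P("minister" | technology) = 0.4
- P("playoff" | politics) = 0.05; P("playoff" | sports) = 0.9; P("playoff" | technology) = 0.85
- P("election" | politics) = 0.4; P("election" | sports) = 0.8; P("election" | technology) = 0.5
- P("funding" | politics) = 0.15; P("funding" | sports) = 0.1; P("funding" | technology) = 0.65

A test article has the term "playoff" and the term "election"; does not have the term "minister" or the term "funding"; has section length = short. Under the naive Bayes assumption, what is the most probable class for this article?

politics: 0.35 × 0.2 × (1−0.9) × 0.05 × 0.4 × (1−0.15) = 0.000119
sports: 0.25 × 0.35 × (1−0.95) × 0.9 × 0.8 × (1−0.1) = 0.002835
technology: 0.4 × 0.5 × (1−0.4) × 0.85 × 0.5 × (1−0.65) = 0.01785
Highest score → technology.

technology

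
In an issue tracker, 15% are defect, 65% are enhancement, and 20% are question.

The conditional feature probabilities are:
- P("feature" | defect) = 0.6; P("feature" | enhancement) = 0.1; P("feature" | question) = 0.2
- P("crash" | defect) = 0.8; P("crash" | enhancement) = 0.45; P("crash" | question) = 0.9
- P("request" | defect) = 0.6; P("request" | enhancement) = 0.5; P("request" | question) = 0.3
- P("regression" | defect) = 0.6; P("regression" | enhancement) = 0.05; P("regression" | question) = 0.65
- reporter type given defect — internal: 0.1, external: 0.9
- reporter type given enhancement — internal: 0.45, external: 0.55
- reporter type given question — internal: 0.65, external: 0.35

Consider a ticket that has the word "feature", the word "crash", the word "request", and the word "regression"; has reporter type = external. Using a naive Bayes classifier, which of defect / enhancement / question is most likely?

defect: 0.15 × 0.6 × 0.8 × 0.6 × 0.6 × 0.9 = 0.023328
enhancement: 0.65 × 0.1 × 0.45 × 0.5 × 0.05 × 0.55 = 0.0004021875
question: 0.2 × 0.2 × 0.9 × 0.3 × 0.65 × 0.35 = 0.002457
Highest score → defect.

defect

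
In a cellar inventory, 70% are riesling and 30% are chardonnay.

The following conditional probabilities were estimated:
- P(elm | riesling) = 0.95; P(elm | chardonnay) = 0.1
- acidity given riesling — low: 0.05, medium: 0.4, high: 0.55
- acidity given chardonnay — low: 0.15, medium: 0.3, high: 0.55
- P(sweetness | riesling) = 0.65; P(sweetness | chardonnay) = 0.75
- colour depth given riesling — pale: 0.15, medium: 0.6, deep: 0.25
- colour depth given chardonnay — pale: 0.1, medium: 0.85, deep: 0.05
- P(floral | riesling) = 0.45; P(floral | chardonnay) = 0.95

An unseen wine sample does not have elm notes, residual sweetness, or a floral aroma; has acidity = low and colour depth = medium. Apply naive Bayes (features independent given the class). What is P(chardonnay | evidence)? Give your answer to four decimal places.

0.6804

riesling: 0.7 × (1−0.95) × 0.05 × (1−0.65) × 0.6 × (1−0.45) = 0.000202125
chardonnay: 0.3 × (1−0.1) × 0.15 × (1−0.75) × 0.85 × (1−0.95) = 0.0004303125
P(chardonnay | x) = 0.0004303125 / 0.0006324375 ≈ 0.6804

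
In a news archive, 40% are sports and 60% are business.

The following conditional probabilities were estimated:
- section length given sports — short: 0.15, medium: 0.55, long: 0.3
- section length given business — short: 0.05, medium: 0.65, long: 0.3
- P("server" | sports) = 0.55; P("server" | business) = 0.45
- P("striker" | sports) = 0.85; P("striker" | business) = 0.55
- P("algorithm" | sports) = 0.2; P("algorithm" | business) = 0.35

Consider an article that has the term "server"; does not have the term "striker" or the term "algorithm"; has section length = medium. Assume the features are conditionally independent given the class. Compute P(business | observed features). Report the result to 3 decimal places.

sports: 0.4 × 0.55 × 0.55 × (1−0.85) × (1−0.2) = 0.01452
business: 0.6 × 0.65 × 0.45 × (1−0.55) × (1−0.35) = 0.05133375
P(business | x) = 0.05133375 / 0.06585375 ≈ 0.780

0.780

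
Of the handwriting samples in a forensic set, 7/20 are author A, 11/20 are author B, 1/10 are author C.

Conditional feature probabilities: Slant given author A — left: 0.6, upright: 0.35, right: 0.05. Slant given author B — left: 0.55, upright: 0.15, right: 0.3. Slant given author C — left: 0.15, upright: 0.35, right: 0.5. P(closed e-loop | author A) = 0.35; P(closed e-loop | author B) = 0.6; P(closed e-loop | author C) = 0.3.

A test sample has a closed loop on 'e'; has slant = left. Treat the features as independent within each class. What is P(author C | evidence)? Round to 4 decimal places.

author A: 0.35 × 0.6 × 0.35 = 0.0735
author B: 0.55 × 0.55 × 0.6 = 0.1815
author C: 0.1 × 0.15 × 0.3 = 0.0045
P(author C | x) = 0.0045 / 0.2595 ≈ 0.0173

0.0173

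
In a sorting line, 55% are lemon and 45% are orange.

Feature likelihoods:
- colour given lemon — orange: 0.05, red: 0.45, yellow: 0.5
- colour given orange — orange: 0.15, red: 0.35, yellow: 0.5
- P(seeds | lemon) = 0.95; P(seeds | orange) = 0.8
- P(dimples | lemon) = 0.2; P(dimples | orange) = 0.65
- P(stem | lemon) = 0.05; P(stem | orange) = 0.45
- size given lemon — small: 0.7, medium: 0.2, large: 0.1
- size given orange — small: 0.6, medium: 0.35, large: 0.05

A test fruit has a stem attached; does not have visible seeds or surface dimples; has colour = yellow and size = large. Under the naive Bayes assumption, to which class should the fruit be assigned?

lemon: 0.55 × 0.5 × (1−0.95) × (1−0.2) × 0.05 × 0.1 = 0.000055
orange: 0.45 × 0.5 × (1−0.8) × (1−0.65) × 0.45 × 0.05 = 0.000354375
Highest score → orange.

orange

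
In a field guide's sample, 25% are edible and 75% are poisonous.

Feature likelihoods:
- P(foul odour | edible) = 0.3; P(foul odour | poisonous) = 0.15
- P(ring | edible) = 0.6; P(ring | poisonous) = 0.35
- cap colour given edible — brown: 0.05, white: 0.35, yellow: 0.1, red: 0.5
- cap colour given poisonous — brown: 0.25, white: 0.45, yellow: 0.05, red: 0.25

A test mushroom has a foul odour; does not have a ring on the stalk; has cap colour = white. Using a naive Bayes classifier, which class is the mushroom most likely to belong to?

edible: 0.25 × 0.3 × (1−0.6) × 0.35 = 0.0105
poisonous: 0.75 × 0.15 × (1−0.35) × 0.45 = 0.03290625
Highest score → poisonous.

poisonous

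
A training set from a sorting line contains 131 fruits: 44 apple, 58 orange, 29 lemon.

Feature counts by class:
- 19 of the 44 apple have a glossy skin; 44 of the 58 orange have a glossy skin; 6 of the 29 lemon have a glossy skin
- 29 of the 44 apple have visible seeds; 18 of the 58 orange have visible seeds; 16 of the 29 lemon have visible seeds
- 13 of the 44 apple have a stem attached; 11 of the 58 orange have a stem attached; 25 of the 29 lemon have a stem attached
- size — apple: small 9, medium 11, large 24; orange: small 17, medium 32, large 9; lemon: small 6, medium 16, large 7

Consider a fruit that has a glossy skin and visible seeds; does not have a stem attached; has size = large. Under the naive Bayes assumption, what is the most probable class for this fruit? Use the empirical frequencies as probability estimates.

apple: (44/131) × (19/44) × (29/44) × (31/44) × (24/44) ≈ 0.0367363
orange: (58/131) × (44/58) × (18/58) × (47/58) × (9/58) ≈ 0.0131072
lemon: (29/131) × (6/29) × (16/29) × (4/29) × (7/29) ≈ 0.000841325
Highest score → apple.

apple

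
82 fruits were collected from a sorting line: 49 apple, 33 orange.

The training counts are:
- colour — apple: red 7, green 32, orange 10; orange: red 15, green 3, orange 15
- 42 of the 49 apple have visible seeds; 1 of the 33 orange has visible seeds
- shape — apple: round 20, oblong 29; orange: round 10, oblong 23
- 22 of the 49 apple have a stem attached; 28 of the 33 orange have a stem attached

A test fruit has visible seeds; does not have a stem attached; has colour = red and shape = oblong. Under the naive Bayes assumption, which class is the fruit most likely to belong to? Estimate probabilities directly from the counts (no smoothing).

apple

apple: (49/82) × (7/49) × (42/49) × (29/49) × (27/49) ≈ 0.023862
orange: (33/82) × (15/33) × (1/33) × (23/33) × (5/33) ≈ 0.000585374
Highest score → apple.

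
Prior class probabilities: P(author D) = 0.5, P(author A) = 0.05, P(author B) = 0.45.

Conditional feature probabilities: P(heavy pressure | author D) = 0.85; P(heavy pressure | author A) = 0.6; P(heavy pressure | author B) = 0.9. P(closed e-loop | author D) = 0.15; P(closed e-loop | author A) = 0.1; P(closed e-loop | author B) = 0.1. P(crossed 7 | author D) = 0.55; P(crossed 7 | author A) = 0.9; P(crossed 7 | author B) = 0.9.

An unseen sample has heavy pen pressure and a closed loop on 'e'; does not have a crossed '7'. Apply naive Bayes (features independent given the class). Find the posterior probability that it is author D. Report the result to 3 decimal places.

0.868

author D: 0.5 × 0.85 × 0.15 × (1−0.55) = 0.0286875
author A: 0.05 × 0.6 × 0.1 × (1−0.9) = 0.0003
author B: 0.45 × 0.9 × 0.1 × (1−0.9) = 0.00405
P(author D | x) = 0.0286875 / 0.0330375 ≈ 0.868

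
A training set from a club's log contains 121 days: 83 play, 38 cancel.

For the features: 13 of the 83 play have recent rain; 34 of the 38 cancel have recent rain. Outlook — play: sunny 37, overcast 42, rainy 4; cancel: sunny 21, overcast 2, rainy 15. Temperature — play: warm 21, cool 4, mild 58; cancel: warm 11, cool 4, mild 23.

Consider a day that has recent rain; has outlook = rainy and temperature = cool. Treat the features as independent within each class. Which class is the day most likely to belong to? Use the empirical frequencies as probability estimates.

play: (83/121) × (13/83) × (4/83) × (4/83) ≈ 0.000249529
cancel: (38/121) × (34/38) × (15/38) × (4/38) ≈ 0.0116756
Highest score → cancel.

cancel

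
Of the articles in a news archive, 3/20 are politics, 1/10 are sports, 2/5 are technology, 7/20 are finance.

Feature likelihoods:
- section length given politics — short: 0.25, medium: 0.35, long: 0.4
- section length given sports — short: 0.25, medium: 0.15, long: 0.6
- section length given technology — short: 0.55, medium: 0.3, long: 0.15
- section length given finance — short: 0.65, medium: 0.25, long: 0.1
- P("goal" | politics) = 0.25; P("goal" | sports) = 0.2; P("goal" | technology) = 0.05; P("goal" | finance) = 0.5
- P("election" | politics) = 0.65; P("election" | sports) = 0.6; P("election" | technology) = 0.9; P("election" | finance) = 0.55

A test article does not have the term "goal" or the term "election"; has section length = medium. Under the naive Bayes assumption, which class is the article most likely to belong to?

politics: 0.15 × 0.35 × (1−0.25) × (1−0.65) = 0.01378125
sports: 0.1 × 0.15 × (1−0.2) × (1−0.6) = 0.0048
technology: 0.4 × 0.3 × (1−0.05) × (1−0.9) = 0.0114
finance: 0.35 × 0.25 × (1−0.5) × (1−0.55) = 0.0196875
Highest score → finance.

finance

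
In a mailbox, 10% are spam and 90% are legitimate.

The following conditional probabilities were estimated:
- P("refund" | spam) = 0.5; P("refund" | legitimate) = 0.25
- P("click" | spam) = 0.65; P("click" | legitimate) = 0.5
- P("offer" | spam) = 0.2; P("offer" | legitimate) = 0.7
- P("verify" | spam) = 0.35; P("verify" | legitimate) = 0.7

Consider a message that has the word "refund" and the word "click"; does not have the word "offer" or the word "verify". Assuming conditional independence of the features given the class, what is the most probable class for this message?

spam: 0.1 × 0.5 × 0.65 × (1−0.2) × (1−0.35) = 0.0169
legitimate: 0.9 × 0.25 × 0.5 × (1−0.7) × (1−0.7) = 0.010125
Highest score → spam.

spam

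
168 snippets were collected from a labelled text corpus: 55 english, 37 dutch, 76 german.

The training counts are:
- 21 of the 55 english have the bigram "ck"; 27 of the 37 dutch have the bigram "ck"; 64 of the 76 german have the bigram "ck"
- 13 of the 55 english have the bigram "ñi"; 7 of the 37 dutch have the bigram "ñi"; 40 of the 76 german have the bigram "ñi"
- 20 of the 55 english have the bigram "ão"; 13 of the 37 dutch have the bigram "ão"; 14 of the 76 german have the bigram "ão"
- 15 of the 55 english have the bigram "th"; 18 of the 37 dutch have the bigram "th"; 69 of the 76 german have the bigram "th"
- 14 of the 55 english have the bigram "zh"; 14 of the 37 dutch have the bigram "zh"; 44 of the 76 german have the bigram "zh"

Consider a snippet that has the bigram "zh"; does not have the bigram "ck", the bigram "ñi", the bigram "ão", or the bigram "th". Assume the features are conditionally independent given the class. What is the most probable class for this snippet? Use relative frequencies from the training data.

english

english: (55/168) × (34/55) × (42/55) × (35/55) × (40/55) × (14/55) ≈ 0.0182064
dutch: (37/168) × (10/37) × (30/37) × (24/37) × (19/37) × (14/37) ≈ 0.00608272
german: (76/168) × (12/76) × (36/76) × (62/76) × (7/76) × (44/76) ≈ 0.00147185
Highest score → english.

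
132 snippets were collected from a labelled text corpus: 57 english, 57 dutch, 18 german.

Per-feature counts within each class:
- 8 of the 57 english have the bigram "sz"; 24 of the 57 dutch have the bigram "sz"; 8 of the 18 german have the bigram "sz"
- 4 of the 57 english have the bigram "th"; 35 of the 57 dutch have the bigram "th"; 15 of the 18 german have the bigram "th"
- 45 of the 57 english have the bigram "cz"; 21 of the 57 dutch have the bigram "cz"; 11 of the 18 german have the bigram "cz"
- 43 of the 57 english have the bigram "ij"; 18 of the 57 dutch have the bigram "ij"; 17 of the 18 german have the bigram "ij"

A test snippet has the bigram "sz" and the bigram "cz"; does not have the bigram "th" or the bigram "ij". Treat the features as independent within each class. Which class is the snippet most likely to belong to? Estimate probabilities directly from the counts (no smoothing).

dutch

english: (57/132) × (8/57) × (53/57) × (45/57) × (14/57) ≈ 0.0109272
dutch: (57/132) × (24/57) × (22/57) × (21/57) × (39/57) ≈ 0.0176897
german: (18/132) × (8/18) × (3/18) × (11/18) × (1/18) ≈ 0.000342936
Highest score → dutch.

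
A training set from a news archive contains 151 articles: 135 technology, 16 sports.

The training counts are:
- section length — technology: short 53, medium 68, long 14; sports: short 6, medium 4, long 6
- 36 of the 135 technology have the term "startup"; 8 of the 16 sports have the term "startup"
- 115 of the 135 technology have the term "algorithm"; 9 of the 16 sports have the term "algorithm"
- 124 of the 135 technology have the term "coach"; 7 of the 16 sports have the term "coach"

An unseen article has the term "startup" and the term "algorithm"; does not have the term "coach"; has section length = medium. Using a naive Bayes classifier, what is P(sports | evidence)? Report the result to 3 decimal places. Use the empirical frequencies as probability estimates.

0.335

technology: (135/151) × (68/135) × (36/135) × (115/135) × (11/135) ≈ 0.00833535
sports: (16/151) × (4/16) × (8/16) × (9/16) × (9/16) ≈ 0.00419081
P(sports | x) = 0.00419081 / 0.01252616 ≈ 0.335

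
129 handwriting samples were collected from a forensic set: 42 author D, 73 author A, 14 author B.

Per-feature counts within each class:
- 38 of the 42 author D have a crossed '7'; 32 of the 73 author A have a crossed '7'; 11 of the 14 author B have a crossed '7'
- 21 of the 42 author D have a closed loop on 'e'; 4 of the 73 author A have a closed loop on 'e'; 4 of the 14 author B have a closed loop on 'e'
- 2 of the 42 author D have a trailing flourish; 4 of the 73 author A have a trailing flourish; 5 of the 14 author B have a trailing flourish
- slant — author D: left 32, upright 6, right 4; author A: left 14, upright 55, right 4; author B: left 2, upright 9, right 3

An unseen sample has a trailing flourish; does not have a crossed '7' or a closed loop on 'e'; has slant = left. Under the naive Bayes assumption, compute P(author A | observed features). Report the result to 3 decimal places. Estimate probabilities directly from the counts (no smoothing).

author D: (42/129) × (4/42) × (21/42) × (2/42) × (32/42) ≈ 0.000562499
author A: (73/129) × (41/73) × (69/73) × (4/73) × (14/73) ≈ 0.00315691
author B: (14/129) × (3/14) × (10/14) × (5/14) × (2/14) ≈ 0.000847515
P(author A | x) = 0.00315691 / 0.004566924 ≈ 0.691

0.691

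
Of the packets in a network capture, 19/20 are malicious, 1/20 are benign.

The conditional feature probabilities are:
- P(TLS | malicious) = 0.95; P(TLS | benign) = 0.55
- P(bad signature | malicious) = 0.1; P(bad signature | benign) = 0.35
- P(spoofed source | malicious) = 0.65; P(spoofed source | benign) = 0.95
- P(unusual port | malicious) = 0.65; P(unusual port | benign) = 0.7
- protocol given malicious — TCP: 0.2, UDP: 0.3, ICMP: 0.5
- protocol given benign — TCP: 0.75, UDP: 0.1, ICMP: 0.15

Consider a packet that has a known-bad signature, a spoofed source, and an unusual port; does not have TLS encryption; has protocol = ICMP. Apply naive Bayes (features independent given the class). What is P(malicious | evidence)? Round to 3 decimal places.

malicious: 0.95 × (1−0.95) × 0.1 × 0.65 × 0.65 × 0.5 = 0.0010034375
benign: 0.05 × (1−0.55) × 0.35 × 0.95 × 0.7 × 0.15 = 0.00078553125
P(malicious | x) = 0.0010034375 / 0.00178896875 ≈ 0.561

0.561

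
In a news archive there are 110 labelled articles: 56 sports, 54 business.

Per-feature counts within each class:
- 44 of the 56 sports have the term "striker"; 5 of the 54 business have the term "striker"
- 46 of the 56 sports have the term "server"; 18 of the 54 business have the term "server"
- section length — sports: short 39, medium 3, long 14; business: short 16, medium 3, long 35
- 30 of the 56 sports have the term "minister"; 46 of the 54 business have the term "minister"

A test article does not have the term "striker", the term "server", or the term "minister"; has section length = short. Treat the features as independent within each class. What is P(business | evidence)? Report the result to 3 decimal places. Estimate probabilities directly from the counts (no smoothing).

sports: (56/110) × (12/56) × (10/56) × (39/56) × (26/56) ≈ 0.00629887
business: (54/110) × (49/54) × (36/54) × (16/54) × (8/54) ≈ 0.0130357
P(business | x) = 0.0130357 / 0.01933457 ≈ 0.674

0.674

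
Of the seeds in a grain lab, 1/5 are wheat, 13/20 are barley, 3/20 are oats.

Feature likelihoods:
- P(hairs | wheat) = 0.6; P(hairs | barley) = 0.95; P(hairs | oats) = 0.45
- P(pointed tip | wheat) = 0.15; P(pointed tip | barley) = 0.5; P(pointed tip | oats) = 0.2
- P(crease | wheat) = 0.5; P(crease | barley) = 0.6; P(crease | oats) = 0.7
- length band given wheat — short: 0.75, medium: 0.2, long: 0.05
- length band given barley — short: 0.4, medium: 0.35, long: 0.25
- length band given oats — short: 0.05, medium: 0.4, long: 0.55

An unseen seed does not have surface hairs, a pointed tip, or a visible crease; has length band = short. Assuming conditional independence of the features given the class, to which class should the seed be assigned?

wheat

wheat: 0.2 × (1−0.6) × (1−0.15) × (1−0.5) × 0.75 = 0.0255
barley: 0.65 × (1−0.95) × (1−0.5) × (1−0.6) × 0.4 = 0.0026
oats: 0.15 × (1−0.45) × (1−0.2) × (1−0.7) × 0.05 = 0.00099
Highest score → wheat.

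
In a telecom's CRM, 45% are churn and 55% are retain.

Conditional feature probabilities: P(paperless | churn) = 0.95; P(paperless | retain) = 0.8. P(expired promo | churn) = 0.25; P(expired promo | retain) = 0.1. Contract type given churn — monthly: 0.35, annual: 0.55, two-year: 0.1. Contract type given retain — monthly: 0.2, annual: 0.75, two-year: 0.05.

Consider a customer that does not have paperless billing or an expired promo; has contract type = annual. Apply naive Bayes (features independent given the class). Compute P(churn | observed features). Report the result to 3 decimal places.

churn: 0.45 × (1−0.95) × (1−0.25) × 0.55 = 0.00928125
retain: 0.55 × (1−0.8) × (1−0.1) × 0.75 = 0.07425
P(churn | x) = 0.00928125 / 0.08353125 ≈ 0.111

0.111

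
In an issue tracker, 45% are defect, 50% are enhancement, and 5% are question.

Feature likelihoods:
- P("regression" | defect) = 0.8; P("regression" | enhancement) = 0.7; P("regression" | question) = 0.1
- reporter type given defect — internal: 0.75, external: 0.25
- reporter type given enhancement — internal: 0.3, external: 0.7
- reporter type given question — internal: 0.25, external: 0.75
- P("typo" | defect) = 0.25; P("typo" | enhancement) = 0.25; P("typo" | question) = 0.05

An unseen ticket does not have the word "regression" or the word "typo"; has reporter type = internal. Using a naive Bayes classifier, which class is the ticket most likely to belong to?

defect: 0.45 × (1−0.8) × 0.75 × (1−0.25) = 0.050625
enhancement: 0.5 × (1−0.7) × 0.3 × (1−0.25) = 0.03375
question: 0.05 × (1−0.1) × 0.25 × (1−0.05) = 0.0106875
Highest score → defect.

defect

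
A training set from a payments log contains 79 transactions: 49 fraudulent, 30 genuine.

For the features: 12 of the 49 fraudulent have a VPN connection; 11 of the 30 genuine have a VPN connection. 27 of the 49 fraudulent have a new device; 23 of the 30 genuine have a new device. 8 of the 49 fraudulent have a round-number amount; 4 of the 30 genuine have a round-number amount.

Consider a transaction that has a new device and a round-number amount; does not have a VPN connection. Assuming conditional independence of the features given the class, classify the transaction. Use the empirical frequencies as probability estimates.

fraudulent

fraudulent: (49/79) × (37/49) × (27/49) × (8/49) ≈ 0.0421343
genuine: (30/79) × (19/30) × (23/30) × (4/30) ≈ 0.0245851
Highest score → fraudulent.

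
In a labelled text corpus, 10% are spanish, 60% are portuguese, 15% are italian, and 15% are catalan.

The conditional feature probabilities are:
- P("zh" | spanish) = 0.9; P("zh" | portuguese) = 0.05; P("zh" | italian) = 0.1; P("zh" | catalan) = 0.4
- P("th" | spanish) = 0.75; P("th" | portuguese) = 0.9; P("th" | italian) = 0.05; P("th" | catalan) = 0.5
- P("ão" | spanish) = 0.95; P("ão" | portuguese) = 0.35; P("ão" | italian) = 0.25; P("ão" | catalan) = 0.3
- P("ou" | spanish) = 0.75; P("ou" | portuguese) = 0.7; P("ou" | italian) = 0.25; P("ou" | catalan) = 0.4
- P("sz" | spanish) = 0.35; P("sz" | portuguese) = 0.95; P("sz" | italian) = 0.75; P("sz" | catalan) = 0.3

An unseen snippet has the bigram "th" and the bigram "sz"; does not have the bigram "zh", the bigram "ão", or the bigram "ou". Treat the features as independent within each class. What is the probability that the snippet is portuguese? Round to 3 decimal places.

spanish: 0.1 × (1−0.9) × 0.75 × (1−0.95) × (1−0.75) × 0.35 = 0.0000328125
portuguese: 0.6 × (1−0.05) × 0.9 × (1−0.35) × (1−0.7) × 0.95 = 0.09503325
italian: 0.15 × (1−0.1) × 0.05 × (1−0.25) × (1−0.25) × 0.75 = 0.00284765625
catalan: 0.15 × (1−0.4) × 0.5 × (1−0.3) × (1−0.4) × 0.3 = 0.00567
P(portuguese | x) = 0.09503325 / 0.10358371875 ≈ 0.917

0.917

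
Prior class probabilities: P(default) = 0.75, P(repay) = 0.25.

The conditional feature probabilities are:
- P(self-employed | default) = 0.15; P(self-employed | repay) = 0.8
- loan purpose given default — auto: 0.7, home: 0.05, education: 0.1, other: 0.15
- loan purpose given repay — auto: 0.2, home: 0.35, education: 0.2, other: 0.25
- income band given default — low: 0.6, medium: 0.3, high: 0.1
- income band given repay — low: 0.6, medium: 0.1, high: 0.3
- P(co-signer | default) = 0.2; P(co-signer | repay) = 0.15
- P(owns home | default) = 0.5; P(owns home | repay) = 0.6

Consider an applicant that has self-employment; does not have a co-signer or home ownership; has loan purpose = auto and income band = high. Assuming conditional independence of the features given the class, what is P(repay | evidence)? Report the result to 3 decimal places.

0.564

default: 0.75 × 0.15 × 0.7 × 0.1 × (1−0.2) × (1−0.5) = 0.00315
repay: 0.25 × 0.8 × 0.2 × 0.3 × (1−0.15) × (1−0.6) = 0.00408
P(repay | x) = 0.00408 / 0.00723 ≈ 0.564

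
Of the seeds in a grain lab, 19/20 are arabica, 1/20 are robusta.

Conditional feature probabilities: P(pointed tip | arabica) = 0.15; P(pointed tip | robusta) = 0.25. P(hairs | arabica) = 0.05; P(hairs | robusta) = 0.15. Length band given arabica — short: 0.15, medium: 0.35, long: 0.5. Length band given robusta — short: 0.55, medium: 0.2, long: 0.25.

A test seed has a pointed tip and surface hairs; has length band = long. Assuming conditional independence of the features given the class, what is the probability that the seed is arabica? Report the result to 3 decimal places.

0.884

arabica: 0.95 × 0.15 × 0.05 × 0.5 = 0.0035625
robusta: 0.05 × 0.25 × 0.15 × 0.25 = 0.00046875
P(arabica | x) = 0.0035625 / 0.00403125 ≈ 0.884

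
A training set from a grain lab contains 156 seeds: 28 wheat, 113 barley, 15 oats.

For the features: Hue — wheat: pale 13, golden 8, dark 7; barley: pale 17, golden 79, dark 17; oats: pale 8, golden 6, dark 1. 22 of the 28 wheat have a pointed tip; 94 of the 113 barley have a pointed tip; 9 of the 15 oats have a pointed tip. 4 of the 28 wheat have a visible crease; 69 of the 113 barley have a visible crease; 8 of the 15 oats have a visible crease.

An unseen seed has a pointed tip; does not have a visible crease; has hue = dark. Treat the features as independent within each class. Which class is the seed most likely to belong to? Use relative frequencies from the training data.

barley

wheat: (28/156) × (7/28) × (22/28) × (24/28) ≈ 0.0302198
barley: (113/156) × (17/113) × (94/113) × (44/113) ≈ 0.0352978
oats: (15/156) × (1/15) × (9/15) × (7/15) ≈ 0.00179487
Highest score → barley.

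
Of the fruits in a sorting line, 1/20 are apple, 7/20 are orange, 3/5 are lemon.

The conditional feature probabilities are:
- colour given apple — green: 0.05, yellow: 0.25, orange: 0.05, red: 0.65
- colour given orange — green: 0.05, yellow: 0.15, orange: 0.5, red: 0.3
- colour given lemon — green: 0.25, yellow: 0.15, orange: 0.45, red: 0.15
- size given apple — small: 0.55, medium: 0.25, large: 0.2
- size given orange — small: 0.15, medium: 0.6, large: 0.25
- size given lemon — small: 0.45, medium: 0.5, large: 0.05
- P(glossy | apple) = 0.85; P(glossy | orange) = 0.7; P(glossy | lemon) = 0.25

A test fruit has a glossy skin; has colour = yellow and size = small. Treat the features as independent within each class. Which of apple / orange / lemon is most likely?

apple: 0.05 × 0.25 × 0.55 × 0.85 = 0.00584375
orange: 0.35 × 0.15 × 0.15 × 0.7 = 0.0055125
lemon: 0.6 × 0.15 × 0.45 × 0.25 = 0.010125
Highest score → lemon.

lemon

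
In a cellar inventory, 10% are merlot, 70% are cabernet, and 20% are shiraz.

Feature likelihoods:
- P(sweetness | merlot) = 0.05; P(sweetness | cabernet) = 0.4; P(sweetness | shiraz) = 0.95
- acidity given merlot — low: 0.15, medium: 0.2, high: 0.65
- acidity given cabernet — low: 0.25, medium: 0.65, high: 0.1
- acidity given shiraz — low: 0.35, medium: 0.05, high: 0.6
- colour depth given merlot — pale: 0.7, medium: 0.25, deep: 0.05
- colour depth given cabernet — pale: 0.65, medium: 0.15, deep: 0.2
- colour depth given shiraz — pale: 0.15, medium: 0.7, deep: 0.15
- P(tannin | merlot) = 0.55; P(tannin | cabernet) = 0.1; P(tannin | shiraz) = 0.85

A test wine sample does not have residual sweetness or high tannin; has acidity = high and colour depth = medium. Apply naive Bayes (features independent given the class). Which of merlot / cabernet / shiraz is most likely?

merlot: 0.1 × (1−0.05) × 0.65 × 0.25 × (1−0.55) = 0.006946875
cabernet: 0.7 × (1−0.4) × 0.1 × 0.15 × (1−0.1) = 0.00567
shiraz: 0.2 × (1−0.95) × 0.6 × 0.7 × (1−0.85) = 0.00063
Highest score → merlot.

merlot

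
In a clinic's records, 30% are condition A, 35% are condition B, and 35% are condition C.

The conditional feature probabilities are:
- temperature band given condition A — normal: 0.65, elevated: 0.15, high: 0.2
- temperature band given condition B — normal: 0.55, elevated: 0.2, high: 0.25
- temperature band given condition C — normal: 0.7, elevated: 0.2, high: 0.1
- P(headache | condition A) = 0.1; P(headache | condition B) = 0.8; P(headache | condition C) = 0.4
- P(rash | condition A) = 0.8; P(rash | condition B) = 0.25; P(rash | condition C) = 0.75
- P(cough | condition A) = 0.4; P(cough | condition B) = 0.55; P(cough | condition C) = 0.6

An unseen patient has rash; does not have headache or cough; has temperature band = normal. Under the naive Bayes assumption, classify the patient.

condition A

condition A: 0.3 × 0.65 × (1−0.1) × 0.8 × (1−0.4) = 0.08424
condition B: 0.35 × 0.55 × (1−0.8) × 0.25 × (1−0.55) = 0.00433125
condition C: 0.35 × 0.7 × (1−0.4) × 0.75 × (1−0.6) = 0.0441
Highest score → condition A.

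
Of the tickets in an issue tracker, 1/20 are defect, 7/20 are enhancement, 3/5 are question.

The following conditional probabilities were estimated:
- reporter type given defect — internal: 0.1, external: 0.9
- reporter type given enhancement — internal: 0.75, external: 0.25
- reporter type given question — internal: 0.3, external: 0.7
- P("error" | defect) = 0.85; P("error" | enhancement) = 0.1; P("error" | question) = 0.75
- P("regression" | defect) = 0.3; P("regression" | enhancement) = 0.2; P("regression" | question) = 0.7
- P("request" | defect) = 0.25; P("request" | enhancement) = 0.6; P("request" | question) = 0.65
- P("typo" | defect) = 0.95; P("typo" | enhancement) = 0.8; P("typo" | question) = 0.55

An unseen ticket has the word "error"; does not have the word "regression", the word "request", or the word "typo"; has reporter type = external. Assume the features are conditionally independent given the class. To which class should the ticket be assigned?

question

defect: 0.05 × 0.9 × 0.85 × (1−0.3) × (1−0.25) × (1−0.95) = 0.0010040625
enhancement: 0.35 × 0.25 × 0.1 × (1−0.2) × (1−0.6) × (1−0.8) = 0.00056
question: 0.6 × 0.7 × 0.75 × (1−0.7) × (1−0.65) × (1−0.55) = 0.01488375
Highest score → question.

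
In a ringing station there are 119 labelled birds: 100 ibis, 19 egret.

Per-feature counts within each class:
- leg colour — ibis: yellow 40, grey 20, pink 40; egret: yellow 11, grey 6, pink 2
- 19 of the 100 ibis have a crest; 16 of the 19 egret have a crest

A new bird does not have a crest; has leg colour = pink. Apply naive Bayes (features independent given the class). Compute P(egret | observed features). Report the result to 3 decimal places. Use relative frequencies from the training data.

0.010

ibis: (100/119) × (40/100) × (81/100) ≈ 0.272269
egret: (19/119) × (2/19) × (3/19) ≈ 0.00265369
P(egret | x) = 0.00265369 / 0.27492269 ≈ 0.010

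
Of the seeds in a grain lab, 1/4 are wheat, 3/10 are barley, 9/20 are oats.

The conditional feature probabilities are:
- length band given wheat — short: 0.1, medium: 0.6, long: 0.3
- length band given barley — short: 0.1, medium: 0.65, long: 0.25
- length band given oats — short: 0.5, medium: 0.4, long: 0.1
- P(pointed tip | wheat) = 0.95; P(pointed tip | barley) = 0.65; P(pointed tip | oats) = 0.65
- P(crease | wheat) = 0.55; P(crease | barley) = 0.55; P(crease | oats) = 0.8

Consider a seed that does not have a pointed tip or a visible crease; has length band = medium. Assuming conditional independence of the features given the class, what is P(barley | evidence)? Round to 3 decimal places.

wheat: 0.25 × 0.6 × (1−0.95) × (1−0.55) = 0.003375
barley: 0.3 × 0.65 × (1−0.65) × (1−0.55) = 0.0307125
oats: 0.45 × 0.4 × (1−0.65) × (1−0.8) = 0.0126
P(barley | x) = 0.0307125 / 0.0466875 ≈ 0.658

0.658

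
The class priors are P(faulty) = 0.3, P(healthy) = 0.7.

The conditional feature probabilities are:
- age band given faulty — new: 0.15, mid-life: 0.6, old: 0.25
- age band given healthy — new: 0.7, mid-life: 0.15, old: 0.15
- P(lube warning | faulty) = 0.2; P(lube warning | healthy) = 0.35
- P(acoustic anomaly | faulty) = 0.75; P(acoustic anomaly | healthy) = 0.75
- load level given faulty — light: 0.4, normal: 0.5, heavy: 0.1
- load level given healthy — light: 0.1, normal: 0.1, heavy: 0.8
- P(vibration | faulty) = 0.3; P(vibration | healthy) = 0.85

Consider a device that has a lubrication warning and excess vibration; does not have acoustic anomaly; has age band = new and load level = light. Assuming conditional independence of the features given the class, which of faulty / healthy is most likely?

faulty: 0.3 × 0.15 × 0.2 × (1−0.75) × 0.4 × 0.3 = 0.00027
healthy: 0.7 × 0.7 × 0.35 × (1−0.75) × 0.1 × 0.85 = 0.003644375
Highest score → healthy.

healthy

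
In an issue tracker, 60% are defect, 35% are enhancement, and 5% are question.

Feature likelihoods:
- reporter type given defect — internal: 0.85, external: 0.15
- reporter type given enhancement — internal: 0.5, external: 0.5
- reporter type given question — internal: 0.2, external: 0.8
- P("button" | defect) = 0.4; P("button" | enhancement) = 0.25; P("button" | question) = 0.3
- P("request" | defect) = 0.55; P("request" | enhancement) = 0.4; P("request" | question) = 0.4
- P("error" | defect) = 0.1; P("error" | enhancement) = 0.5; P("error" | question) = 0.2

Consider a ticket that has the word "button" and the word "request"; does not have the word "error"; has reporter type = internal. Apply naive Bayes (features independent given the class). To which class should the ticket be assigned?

defect: 0.6 × 0.85 × 0.4 × 0.55 × (1−0.1) = 0.10098
enhancement: 0.35 × 0.5 × 0.25 × 0.4 × (1−0.5) = 0.00875
question: 0.05 × 0.2 × 0.3 × 0.4 × (1−0.2) = 0.00096
Highest score → defect.

defect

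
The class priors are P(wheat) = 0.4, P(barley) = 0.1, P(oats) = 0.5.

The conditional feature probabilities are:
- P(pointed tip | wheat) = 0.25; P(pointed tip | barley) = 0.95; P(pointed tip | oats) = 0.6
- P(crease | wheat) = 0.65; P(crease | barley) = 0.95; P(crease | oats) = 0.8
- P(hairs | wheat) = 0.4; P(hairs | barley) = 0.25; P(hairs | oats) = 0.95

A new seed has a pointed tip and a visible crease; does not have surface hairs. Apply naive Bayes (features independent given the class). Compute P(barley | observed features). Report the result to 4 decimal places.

0.5703

wheat: 0.4 × 0.25 × 0.65 × (1−0.4) = 0.039
barley: 0.1 × 0.95 × 0.95 × (1−0.25) = 0.0676875
oats: 0.5 × 0.6 × 0.8 × (1−0.95) = 0.012
P(barley | x) = 0.0676875 / 0.1186875 ≈ 0.5703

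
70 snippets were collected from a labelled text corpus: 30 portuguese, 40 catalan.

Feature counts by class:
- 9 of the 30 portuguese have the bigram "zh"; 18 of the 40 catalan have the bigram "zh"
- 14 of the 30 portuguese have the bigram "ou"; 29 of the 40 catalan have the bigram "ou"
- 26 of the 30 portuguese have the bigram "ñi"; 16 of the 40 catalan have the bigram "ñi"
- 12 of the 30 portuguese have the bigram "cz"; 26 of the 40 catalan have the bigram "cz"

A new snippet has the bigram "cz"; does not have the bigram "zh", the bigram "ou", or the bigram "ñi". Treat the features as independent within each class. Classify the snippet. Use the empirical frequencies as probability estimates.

portuguese: (30/70) × (21/30) × (16/30) × (4/30) × (12/30) ≈ 0.00853333
catalan: (40/70) × (22/40) × (11/40) × (24/40) × (26/40) ≈ 0.0337071
Highest score → catalan.

catalan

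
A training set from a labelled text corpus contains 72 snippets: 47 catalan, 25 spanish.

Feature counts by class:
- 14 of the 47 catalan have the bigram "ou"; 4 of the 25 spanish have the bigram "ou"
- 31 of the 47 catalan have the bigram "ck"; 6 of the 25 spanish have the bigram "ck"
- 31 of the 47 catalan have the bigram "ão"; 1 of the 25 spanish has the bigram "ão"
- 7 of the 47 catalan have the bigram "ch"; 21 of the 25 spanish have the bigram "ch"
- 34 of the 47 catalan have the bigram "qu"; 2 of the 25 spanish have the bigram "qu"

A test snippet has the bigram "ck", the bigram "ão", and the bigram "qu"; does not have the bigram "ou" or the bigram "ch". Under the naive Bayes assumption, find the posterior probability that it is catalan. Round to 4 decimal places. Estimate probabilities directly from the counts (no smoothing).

catalan: (47/72) × (33/47) × (31/47) × (31/47) × (40/47) × (34/47) ≈ 0.122759
spanish: (25/72) × (21/25) × (6/25) × (1/25) × (4/25) × (2/25) = 0.00003584
P(catalan | x) = 0.122759 / 0.12279484 ≈ 0.9997

0.9997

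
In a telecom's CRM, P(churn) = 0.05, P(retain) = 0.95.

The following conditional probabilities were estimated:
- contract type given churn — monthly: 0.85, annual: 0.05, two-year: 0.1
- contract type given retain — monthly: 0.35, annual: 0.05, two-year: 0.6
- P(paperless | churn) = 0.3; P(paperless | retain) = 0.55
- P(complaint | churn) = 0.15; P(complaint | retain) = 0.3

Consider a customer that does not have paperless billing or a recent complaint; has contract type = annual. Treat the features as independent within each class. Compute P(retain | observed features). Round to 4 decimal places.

churn: 0.05 × 0.05 × (1−0.3) × (1−0.15) = 0.0014875
retain: 0.95 × 0.05 × (1−0.55) × (1−0.3) = 0.0149625
P(retain | x) = 0.0149625 / 0.01645 ≈ 0.9096

0.9096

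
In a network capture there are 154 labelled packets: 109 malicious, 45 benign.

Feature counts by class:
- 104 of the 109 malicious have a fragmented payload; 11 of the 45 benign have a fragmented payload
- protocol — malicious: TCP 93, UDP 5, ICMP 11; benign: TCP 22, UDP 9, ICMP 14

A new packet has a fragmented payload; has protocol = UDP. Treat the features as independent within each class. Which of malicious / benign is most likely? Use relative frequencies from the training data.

malicious

malicious: (109/154) × (104/109) × (5/109) ≈ 0.0309782
benign: (45/154) × (11/45) × (9/45) ≈ 0.0142857
Highest score → malicious.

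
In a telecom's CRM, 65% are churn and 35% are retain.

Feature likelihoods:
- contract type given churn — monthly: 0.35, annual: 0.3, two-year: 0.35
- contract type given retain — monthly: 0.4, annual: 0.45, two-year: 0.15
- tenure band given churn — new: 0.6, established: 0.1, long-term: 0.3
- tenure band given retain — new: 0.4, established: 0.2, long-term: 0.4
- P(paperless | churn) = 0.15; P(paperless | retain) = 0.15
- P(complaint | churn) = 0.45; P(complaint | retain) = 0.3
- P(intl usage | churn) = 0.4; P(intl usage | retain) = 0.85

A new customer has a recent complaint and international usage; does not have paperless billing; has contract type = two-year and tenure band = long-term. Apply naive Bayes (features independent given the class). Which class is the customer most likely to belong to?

churn: 0.65 × 0.35 × 0.3 × (1−0.15) × 0.45 × 0.4 = 0.01044225
retain: 0.35 × 0.15 × 0.4 × (1−0.15) × 0.3 × 0.85 = 0.00455175
Highest score → churn.

churn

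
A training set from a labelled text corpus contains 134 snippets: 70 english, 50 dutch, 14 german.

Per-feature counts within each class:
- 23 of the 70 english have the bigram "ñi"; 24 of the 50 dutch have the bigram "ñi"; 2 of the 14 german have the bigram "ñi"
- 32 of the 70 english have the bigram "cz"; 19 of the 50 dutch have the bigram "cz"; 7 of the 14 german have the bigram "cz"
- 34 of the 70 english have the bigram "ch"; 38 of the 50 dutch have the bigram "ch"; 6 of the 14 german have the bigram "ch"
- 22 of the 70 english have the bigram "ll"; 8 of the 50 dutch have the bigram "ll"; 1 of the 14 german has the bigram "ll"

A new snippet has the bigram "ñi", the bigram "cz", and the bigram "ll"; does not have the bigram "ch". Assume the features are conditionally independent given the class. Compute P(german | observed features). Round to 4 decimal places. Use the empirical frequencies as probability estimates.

english: (70/134) × (23/70) × (32/70) × (36/70) × (22/70) ≈ 0.0126825
dutch: (50/134) × (24/50) × (19/50) × (12/50) × (8/50) ≈ 0.00261349
german: (14/134) × (2/14) × (7/14) × (8/14) × (1/14) ≈ 0.000304599
P(german | x) = 0.000304599 / 0.015600589 ≈ 0.0195

0.0195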